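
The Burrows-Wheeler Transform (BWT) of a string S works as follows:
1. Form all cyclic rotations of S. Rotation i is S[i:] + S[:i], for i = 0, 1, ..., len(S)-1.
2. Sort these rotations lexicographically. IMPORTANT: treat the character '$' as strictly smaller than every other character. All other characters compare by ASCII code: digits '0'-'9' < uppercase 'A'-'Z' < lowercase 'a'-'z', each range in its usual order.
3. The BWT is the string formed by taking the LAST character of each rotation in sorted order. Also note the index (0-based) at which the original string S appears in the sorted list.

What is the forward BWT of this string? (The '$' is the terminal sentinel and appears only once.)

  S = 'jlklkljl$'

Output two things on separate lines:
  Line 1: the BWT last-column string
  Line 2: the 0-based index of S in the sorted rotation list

Answer: ll$lljkkj
2

Derivation:
All 9 rotations (rotation i = S[i:]+S[:i]):
  rot[0] = jlklkljl$
  rot[1] = lklkljl$j
  rot[2] = klkljl$jl
  rot[3] = lkljl$jlk
  rot[4] = kljl$jlkl
  rot[5] = ljl$jlklk
  rot[6] = jl$jlklkl
  rot[7] = l$jlklklj
  rot[8] = $jlklkljl
Sorted (with $ < everything):
  sorted[0] = $jlklkljl  (last char: 'l')
  sorted[1] = jl$jlklkl  (last char: 'l')
  sorted[2] = jlklkljl$  (last char: '$')
  sorted[3] = kljl$jlkl  (last char: 'l')
  sorted[4] = klkljl$jl  (last char: 'l')
  sorted[5] = l$jlklklj  (last char: 'j')
  sorted[6] = ljl$jlklk  (last char: 'k')
  sorted[7] = lkljl$jlk  (last char: 'k')
  sorted[8] = lklkljl$j  (last char: 'j')
Last column: ll$lljkkj
Original string S is at sorted index 2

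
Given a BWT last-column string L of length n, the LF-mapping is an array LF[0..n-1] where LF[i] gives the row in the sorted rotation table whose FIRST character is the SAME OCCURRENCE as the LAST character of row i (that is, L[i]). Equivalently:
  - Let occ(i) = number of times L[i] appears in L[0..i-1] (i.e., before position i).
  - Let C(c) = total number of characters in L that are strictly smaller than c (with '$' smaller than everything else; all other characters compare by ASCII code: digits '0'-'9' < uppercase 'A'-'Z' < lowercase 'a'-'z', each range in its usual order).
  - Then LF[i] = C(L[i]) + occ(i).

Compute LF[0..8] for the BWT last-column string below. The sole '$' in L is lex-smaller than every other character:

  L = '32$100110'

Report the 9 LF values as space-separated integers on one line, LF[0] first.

Char counts: '$':1, '0':3, '1':3, '2':1, '3':1
C (first-col start): C('$')=0, C('0')=1, C('1')=4, C('2')=7, C('3')=8
L[0]='3': occ=0, LF[0]=C('3')+0=8+0=8
L[1]='2': occ=0, LF[1]=C('2')+0=7+0=7
L[2]='$': occ=0, LF[2]=C('$')+0=0+0=0
L[3]='1': occ=0, LF[3]=C('1')+0=4+0=4
L[4]='0': occ=0, LF[4]=C('0')+0=1+0=1
L[5]='0': occ=1, LF[5]=C('0')+1=1+1=2
L[6]='1': occ=1, LF[6]=C('1')+1=4+1=5
L[7]='1': occ=2, LF[7]=C('1')+2=4+2=6
L[8]='0': occ=2, LF[8]=C('0')+2=1+2=3

Answer: 8 7 0 4 1 2 5 6 3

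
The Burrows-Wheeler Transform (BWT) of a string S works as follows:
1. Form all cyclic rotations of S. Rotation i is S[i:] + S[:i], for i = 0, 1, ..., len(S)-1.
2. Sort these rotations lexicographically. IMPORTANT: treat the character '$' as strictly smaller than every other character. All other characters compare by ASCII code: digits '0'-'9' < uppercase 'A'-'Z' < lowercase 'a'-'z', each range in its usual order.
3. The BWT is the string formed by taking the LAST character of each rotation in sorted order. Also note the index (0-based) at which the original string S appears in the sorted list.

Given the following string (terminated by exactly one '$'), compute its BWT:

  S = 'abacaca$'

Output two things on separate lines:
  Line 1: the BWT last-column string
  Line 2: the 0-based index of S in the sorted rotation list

All 8 rotations (rotation i = S[i:]+S[:i]):
  rot[0] = abacaca$
  rot[1] = bacaca$a
  rot[2] = acaca$ab
  rot[3] = caca$aba
  rot[4] = aca$abac
  rot[5] = ca$abaca
  rot[6] = a$abacac
  rot[7] = $abacaca
Sorted (with $ < everything):
  sorted[0] = $abacaca  (last char: 'a')
  sorted[1] = a$abacac  (last char: 'c')
  sorted[2] = abacaca$  (last char: '$')
  sorted[3] = aca$abac  (last char: 'c')
  sorted[4] = acaca$ab  (last char: 'b')
  sorted[5] = bacaca$a  (last char: 'a')
  sorted[6] = ca$abaca  (last char: 'a')
  sorted[7] = caca$aba  (last char: 'a')
Last column: ac$cbaaa
Original string S is at sorted index 2

Answer: ac$cbaaa
2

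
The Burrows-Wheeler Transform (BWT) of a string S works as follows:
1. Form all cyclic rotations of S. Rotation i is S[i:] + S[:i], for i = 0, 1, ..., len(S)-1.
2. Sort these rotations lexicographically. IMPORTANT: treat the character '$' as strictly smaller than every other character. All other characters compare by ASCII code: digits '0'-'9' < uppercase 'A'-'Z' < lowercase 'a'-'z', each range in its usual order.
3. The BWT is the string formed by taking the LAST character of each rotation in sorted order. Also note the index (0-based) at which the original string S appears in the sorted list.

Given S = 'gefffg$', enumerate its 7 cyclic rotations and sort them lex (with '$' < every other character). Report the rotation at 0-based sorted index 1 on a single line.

Answer: efffg$g

Derivation:
All 7 rotations (rotation i = S[i:]+S[:i]):
  rot[0] = gefffg$
  rot[1] = efffg$g
  rot[2] = fffg$ge
  rot[3] = ffg$gef
  rot[4] = fg$geff
  rot[5] = g$gefff
  rot[6] = $gefffg
Sorted (with $ < everything):
  sorted[0] = $gefffg
  sorted[1] = efffg$g
  sorted[2] = fffg$ge
  sorted[3] = ffg$gef
  sorted[4] = fg$geff
  sorted[5] = g$gefff
  sorted[6] = gefffg$
sorted[1] = efffg$g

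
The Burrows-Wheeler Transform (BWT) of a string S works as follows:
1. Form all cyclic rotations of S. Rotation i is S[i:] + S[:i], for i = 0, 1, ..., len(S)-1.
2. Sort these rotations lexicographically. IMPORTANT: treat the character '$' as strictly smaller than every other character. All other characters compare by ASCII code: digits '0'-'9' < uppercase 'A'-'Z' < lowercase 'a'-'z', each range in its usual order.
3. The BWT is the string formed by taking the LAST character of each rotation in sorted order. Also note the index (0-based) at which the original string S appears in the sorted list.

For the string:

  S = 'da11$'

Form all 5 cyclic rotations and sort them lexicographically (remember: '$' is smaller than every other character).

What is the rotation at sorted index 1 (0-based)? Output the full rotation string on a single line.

All 5 rotations (rotation i = S[i:]+S[:i]):
  rot[0] = da11$
  rot[1] = a11$d
  rot[2] = 11$da
  rot[3] = 1$da1
  rot[4] = $da11
Sorted (with $ < everything):
  sorted[0] = $da11
  sorted[1] = 1$da1
  sorted[2] = 11$da
  sorted[3] = a11$d
  sorted[4] = da11$
sorted[1] = 1$da1

Answer: 1$da1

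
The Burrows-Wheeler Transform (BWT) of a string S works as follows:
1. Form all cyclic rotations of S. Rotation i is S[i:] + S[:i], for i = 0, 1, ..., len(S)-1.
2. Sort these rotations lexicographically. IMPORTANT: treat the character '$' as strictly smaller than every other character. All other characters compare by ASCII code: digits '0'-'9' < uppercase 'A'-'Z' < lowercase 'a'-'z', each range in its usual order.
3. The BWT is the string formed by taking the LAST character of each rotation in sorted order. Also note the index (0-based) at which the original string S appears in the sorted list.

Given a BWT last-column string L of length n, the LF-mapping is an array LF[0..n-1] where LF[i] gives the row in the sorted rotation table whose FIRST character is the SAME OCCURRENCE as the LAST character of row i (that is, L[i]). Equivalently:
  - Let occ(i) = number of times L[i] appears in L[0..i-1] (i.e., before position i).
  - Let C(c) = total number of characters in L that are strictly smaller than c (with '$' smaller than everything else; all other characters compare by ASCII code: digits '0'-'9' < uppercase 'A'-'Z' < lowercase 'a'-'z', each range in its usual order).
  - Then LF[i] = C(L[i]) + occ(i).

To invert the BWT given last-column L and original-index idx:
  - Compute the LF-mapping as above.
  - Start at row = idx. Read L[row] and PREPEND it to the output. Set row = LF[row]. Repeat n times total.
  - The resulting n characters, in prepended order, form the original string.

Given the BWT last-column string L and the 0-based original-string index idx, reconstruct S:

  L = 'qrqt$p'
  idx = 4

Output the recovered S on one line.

Answer: rptqq$

Derivation:
LF mapping: 2 4 3 5 0 1
Walk LF starting at row 4, prepending L[row]:
  step 1: row=4, L[4]='$', prepend. Next row=LF[4]=0
  step 2: row=0, L[0]='q', prepend. Next row=LF[0]=2
  step 3: row=2, L[2]='q', prepend. Next row=LF[2]=3
  step 4: row=3, L[3]='t', prepend. Next row=LF[3]=5
  step 5: row=5, L[5]='p', prepend. Next row=LF[5]=1
  step 6: row=1, L[1]='r', prepend. Next row=LF[1]=4
Reversed output: rptqq$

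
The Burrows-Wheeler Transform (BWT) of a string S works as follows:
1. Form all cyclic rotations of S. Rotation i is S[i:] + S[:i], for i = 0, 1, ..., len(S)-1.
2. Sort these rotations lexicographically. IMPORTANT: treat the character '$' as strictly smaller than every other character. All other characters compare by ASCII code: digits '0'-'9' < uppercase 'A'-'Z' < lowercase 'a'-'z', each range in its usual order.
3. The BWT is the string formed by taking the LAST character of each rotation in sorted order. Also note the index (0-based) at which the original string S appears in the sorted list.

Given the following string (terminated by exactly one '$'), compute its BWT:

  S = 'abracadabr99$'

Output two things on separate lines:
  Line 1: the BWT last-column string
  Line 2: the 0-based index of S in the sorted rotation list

Answer: 99rd$rcaaaabb
4

Derivation:
All 13 rotations (rotation i = S[i:]+S[:i]):
  rot[0] = abracadabr99$
  rot[1] = bracadabr99$a
  rot[2] = racadabr99$ab
  rot[3] = acadabr99$abr
  rot[4] = cadabr99$abra
  rot[5] = adabr99$abrac
  rot[6] = dabr99$abraca
  rot[7] = abr99$abracad
  rot[8] = br99$abracada
  rot[9] = r99$abracadab
  rot[10] = 99$abracadabr
  rot[11] = 9$abracadabr9
  rot[12] = $abracadabr99
Sorted (with $ < everything):
  sorted[0] = $abracadabr99  (last char: '9')
  sorted[1] = 9$abracadabr9  (last char: '9')
  sorted[2] = 99$abracadabr  (last char: 'r')
  sorted[3] = abr99$abracad  (last char: 'd')
  sorted[4] = abracadabr99$  (last char: '$')
  sorted[5] = acadabr99$abr  (last char: 'r')
  sorted[6] = adabr99$abrac  (last char: 'c')
  sorted[7] = br99$abracada  (last char: 'a')
  sorted[8] = bracadabr99$a  (last char: 'a')
  sorted[9] = cadabr99$abra  (last char: 'a')
  sorted[10] = dabr99$abraca  (last char: 'a')
  sorted[11] = r99$abracadab  (last char: 'b')
  sorted[12] = racadabr99$ab  (last char: 'b')
Last column: 99rd$rcaaaabb
Original string S is at sorted index 4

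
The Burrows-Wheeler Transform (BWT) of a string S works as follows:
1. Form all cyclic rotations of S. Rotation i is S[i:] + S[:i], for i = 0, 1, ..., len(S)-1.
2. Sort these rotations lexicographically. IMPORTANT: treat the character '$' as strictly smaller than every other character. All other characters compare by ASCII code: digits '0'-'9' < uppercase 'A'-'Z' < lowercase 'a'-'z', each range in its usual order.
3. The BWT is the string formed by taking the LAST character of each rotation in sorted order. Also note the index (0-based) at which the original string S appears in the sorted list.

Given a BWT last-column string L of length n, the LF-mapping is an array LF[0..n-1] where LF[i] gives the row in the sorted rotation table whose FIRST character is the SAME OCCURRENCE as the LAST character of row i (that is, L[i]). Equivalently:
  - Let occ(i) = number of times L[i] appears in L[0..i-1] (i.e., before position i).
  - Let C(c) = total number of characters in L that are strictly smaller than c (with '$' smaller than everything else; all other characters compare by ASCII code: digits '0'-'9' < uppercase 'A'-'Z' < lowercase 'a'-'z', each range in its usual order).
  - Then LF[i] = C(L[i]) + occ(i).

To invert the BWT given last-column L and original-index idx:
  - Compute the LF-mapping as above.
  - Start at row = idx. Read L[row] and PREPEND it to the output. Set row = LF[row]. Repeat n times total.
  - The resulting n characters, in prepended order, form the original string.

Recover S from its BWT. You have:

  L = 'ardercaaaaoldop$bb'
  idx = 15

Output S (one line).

Answer: poodleabracadabra$

Derivation:
LF mapping: 1 16 9 11 17 8 2 3 4 5 13 12 10 14 15 0 6 7
Walk LF starting at row 15, prepending L[row]:
  step 1: row=15, L[15]='$', prepend. Next row=LF[15]=0
  step 2: row=0, L[0]='a', prepend. Next row=LF[0]=1
  step 3: row=1, L[1]='r', prepend. Next row=LF[1]=16
  step 4: row=16, L[16]='b', prepend. Next row=LF[16]=6
  step 5: row=6, L[6]='a', prepend. Next row=LF[6]=2
  step 6: row=2, L[2]='d', prepend. Next row=LF[2]=9
  step 7: row=9, L[9]='a', prepend. Next row=LF[9]=5
  step 8: row=5, L[5]='c', prepend. Next row=LF[5]=8
  step 9: row=8, L[8]='a', prepend. Next row=LF[8]=4
  step 10: row=4, L[4]='r', prepend. Next row=LF[4]=17
  step 11: row=17, L[17]='b', prepend. Next row=LF[17]=7
  step 12: row=7, L[7]='a', prepend. Next row=LF[7]=3
  step 13: row=3, L[3]='e', prepend. Next row=LF[3]=11
  step 14: row=11, L[11]='l', prepend. Next row=LF[11]=12
  step 15: row=12, L[12]='d', prepend. Next row=LF[12]=10
  step 16: row=10, L[10]='o', prepend. Next row=LF[10]=13
  step 17: row=13, L[13]='o', prepend. Next row=LF[13]=14
  step 18: row=14, L[14]='p', prepend. Next row=LF[14]=15
Reversed output: poodleabracadabra$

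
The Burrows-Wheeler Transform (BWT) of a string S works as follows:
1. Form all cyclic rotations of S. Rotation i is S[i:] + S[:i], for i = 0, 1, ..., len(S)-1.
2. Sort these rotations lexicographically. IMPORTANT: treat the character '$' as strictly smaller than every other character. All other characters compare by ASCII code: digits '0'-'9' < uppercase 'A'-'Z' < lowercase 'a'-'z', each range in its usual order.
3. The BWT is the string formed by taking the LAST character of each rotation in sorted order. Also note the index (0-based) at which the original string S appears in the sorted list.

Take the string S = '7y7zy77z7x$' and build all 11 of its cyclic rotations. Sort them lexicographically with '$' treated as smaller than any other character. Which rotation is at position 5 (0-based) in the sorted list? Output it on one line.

Answer: 7zy77z7x$7y

Derivation:
All 11 rotations (rotation i = S[i:]+S[:i]):
  rot[0] = 7y7zy77z7x$
  rot[1] = y7zy77z7x$7
  rot[2] = 7zy77z7x$7y
  rot[3] = zy77z7x$7y7
  rot[4] = y77z7x$7y7z
  rot[5] = 77z7x$7y7zy
  rot[6] = 7z7x$7y7zy7
  rot[7] = z7x$7y7zy77
  rot[8] = 7x$7y7zy77z
  rot[9] = x$7y7zy77z7
  rot[10] = $7y7zy77z7x
Sorted (with $ < everything):
  sorted[0] = $7y7zy77z7x
  sorted[1] = 77z7x$7y7zy
  sorted[2] = 7x$7y7zy77z
  sorted[3] = 7y7zy77z7x$
  sorted[4] = 7z7x$7y7zy7
  sorted[5] = 7zy77z7x$7y
  sorted[6] = x$7y7zy77z7
  sorted[7] = y77z7x$7y7z
  sorted[8] = y7zy77z7x$7
  sorted[9] = z7x$7y7zy77
  sorted[10] = zy77z7x$7y7
sorted[5] = 7zy77z7x$7y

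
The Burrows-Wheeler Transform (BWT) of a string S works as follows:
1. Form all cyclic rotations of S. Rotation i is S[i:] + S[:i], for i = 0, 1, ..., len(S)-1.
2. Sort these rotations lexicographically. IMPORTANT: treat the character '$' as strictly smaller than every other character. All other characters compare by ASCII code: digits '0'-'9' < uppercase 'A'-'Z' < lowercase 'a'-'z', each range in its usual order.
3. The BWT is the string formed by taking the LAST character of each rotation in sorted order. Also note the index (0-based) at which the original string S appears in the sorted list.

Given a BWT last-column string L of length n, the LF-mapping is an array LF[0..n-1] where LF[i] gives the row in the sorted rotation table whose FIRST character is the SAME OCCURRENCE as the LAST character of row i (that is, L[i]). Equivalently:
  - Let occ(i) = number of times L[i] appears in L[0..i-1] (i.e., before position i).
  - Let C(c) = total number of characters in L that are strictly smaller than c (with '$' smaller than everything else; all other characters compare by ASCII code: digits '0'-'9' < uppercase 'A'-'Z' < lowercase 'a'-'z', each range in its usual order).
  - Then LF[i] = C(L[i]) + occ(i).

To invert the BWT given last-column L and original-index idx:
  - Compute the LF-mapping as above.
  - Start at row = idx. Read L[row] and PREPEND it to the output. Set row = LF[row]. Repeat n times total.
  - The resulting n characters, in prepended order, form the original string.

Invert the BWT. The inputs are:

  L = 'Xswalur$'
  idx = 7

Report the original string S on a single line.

LF mapping: 1 5 7 2 3 6 4 0
Walk LF starting at row 7, prepending L[row]:
  step 1: row=7, L[7]='$', prepend. Next row=LF[7]=0
  step 2: row=0, L[0]='X', prepend. Next row=LF[0]=1
  step 3: row=1, L[1]='s', prepend. Next row=LF[1]=5
  step 4: row=5, L[5]='u', prepend. Next row=LF[5]=6
  step 5: row=6, L[6]='r', prepend. Next row=LF[6]=4
  step 6: row=4, L[4]='l', prepend. Next row=LF[4]=3
  step 7: row=3, L[3]='a', prepend. Next row=LF[3]=2
  step 8: row=2, L[2]='w', prepend. Next row=LF[2]=7
Reversed output: walrusX$

Answer: walrusX$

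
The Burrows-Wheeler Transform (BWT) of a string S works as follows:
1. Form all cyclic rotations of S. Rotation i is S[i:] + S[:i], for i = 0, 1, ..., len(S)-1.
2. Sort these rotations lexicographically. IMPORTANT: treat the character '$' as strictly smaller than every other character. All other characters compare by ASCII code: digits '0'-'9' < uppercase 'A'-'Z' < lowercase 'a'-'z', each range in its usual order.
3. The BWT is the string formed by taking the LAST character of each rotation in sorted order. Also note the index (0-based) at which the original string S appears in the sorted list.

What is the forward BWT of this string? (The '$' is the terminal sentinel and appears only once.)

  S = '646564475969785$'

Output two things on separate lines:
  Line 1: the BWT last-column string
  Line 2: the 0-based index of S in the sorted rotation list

Answer: 56648675$4949756
8

Derivation:
All 16 rotations (rotation i = S[i:]+S[:i]):
  rot[0] = 646564475969785$
  rot[1] = 46564475969785$6
  rot[2] = 6564475969785$64
  rot[3] = 564475969785$646
  rot[4] = 64475969785$6465
  rot[5] = 4475969785$64656
  rot[6] = 475969785$646564
  rot[7] = 75969785$6465644
  rot[8] = 5969785$64656447
  rot[9] = 969785$646564475
  rot[10] = 69785$6465644759
  rot[11] = 9785$64656447596
  rot[12] = 785$646564475969
  rot[13] = 85$6465644759697
  rot[14] = 5$64656447596978
  rot[15] = $646564475969785
Sorted (with $ < everything):
  sorted[0] = $646564475969785  (last char: '5')
  sorted[1] = 4475969785$64656  (last char: '6')
  sorted[2] = 46564475969785$6  (last char: '6')
  sorted[3] = 475969785$646564  (last char: '4')
  sorted[4] = 5$64656447596978  (last char: '8')
  sorted[5] = 564475969785$646  (last char: '6')
  sorted[6] = 5969785$64656447  (last char: '7')
  sorted[7] = 64475969785$6465  (last char: '5')
  sorted[8] = 646564475969785$  (last char: '$')
  sorted[9] = 6564475969785$64  (last char: '4')
  sorted[10] = 69785$6465644759  (last char: '9')
  sorted[11] = 75969785$6465644  (last char: '4')
  sorted[12] = 785$646564475969  (last char: '9')
  sorted[13] = 85$6465644759697  (last char: '7')
  sorted[14] = 969785$646564475  (last char: '5')
  sorted[15] = 9785$64656447596  (last char: '6')
Last column: 56648675$4949756
Original string S is at sorted index 8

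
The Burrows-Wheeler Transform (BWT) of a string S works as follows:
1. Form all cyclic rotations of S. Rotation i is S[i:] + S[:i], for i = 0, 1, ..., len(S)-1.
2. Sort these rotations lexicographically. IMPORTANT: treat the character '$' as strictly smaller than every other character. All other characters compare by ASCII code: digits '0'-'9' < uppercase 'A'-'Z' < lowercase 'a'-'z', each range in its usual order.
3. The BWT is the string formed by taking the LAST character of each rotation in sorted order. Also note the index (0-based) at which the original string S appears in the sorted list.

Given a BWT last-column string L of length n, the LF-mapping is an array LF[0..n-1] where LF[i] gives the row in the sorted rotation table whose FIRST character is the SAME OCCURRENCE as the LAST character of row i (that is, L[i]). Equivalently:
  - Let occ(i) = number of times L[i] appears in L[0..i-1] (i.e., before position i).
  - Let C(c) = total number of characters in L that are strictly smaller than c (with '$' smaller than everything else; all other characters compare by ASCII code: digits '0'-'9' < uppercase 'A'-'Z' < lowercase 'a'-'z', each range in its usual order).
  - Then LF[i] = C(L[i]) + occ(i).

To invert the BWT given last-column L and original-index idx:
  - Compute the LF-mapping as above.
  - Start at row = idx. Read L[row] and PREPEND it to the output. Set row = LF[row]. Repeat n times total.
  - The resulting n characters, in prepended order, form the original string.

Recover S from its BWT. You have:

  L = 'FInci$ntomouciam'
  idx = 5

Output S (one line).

LF mapping: 1 2 10 4 6 0 11 14 12 8 13 15 5 7 3 9
Walk LF starting at row 5, prepending L[row]:
  step 1: row=5, L[5]='$', prepend. Next row=LF[5]=0
  step 2: row=0, L[0]='F', prepend. Next row=LF[0]=1
  step 3: row=1, L[1]='I', prepend. Next row=LF[1]=2
  step 4: row=2, L[2]='n', prepend. Next row=LF[2]=10
  step 5: row=10, L[10]='o', prepend. Next row=LF[10]=13
  step 6: row=13, L[13]='i', prepend. Next row=LF[13]=7
  step 7: row=7, L[7]='t', prepend. Next row=LF[7]=14
  step 8: row=14, L[14]='a', prepend. Next row=LF[14]=3
  step 9: row=3, L[3]='c', prepend. Next row=LF[3]=4
  step 10: row=4, L[4]='i', prepend. Next row=LF[4]=6
  step 11: row=6, L[6]='n', prepend. Next row=LF[6]=11
  step 12: row=11, L[11]='u', prepend. Next row=LF[11]=15
  step 13: row=15, L[15]='m', prepend. Next row=LF[15]=9
  step 14: row=9, L[9]='m', prepend. Next row=LF[9]=8
  step 15: row=8, L[8]='o', prepend. Next row=LF[8]=12
  step 16: row=12, L[12]='c', prepend. Next row=LF[12]=5
Reversed output: communicationIF$

Answer: communicationIF$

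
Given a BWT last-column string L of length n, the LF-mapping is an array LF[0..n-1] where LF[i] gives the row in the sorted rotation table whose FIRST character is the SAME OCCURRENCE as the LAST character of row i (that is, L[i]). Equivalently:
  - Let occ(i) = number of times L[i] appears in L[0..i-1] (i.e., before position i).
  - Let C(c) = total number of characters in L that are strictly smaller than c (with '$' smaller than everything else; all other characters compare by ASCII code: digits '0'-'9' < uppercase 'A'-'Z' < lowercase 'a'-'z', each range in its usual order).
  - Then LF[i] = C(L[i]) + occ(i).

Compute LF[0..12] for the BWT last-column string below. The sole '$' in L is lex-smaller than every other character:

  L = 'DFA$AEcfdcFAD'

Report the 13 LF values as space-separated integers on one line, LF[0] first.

Answer: 4 7 1 0 2 6 9 12 11 10 8 3 5

Derivation:
Char counts: '$':1, 'A':3, 'D':2, 'E':1, 'F':2, 'c':2, 'd':1, 'f':1
C (first-col start): C('$')=0, C('A')=1, C('D')=4, C('E')=6, C('F')=7, C('c')=9, C('d')=11, C('f')=12
L[0]='D': occ=0, LF[0]=C('D')+0=4+0=4
L[1]='F': occ=0, LF[1]=C('F')+0=7+0=7
L[2]='A': occ=0, LF[2]=C('A')+0=1+0=1
L[3]='$': occ=0, LF[3]=C('$')+0=0+0=0
L[4]='A': occ=1, LF[4]=C('A')+1=1+1=2
L[5]='E': occ=0, LF[5]=C('E')+0=6+0=6
L[6]='c': occ=0, LF[6]=C('c')+0=9+0=9
L[7]='f': occ=0, LF[7]=C('f')+0=12+0=12
L[8]='d': occ=0, LF[8]=C('d')+0=11+0=11
L[9]='c': occ=1, LF[9]=C('c')+1=9+1=10
L[10]='F': occ=1, LF[10]=C('F')+1=7+1=8
L[11]='A': occ=2, LF[11]=C('A')+2=1+2=3
L[12]='D': occ=1, LF[12]=C('D')+1=4+1=5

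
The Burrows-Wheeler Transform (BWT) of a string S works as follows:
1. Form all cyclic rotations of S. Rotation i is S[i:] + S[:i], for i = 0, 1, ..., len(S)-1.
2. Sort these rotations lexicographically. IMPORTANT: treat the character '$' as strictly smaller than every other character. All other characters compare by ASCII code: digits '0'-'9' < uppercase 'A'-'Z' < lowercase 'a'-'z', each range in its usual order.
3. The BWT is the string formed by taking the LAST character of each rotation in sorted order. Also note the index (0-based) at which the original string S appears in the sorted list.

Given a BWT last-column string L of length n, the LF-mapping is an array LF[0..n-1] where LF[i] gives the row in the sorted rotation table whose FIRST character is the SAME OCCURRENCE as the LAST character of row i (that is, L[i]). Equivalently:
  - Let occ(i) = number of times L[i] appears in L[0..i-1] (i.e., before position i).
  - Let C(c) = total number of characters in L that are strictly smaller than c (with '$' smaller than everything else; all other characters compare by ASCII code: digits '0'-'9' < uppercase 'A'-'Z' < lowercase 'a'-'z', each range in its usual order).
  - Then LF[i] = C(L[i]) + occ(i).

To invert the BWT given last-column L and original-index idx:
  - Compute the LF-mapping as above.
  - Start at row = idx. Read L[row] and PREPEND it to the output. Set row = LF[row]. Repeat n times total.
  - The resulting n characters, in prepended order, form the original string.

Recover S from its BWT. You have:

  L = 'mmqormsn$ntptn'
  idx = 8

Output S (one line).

Answer: psnttrnomnqmm$

Derivation:
LF mapping: 1 2 9 7 10 3 11 4 0 5 12 8 13 6
Walk LF starting at row 8, prepending L[row]:
  step 1: row=8, L[8]='$', prepend. Next row=LF[8]=0
  step 2: row=0, L[0]='m', prepend. Next row=LF[0]=1
  step 3: row=1, L[1]='m', prepend. Next row=LF[1]=2
  step 4: row=2, L[2]='q', prepend. Next row=LF[2]=9
  step 5: row=9, L[9]='n', prepend. Next row=LF[9]=5
  step 6: row=5, L[5]='m', prepend. Next row=LF[5]=3
  step 7: row=3, L[3]='o', prepend. Next row=LF[3]=7
  step 8: row=7, L[7]='n', prepend. Next row=LF[7]=4
  step 9: row=4, L[4]='r', prepend. Next row=LF[4]=10
  step 10: row=10, L[10]='t', prepend. Next row=LF[10]=12
  step 11: row=12, L[12]='t', prepend. Next row=LF[12]=13
  step 12: row=13, L[13]='n', prepend. Next row=LF[13]=6
  step 13: row=6, L[6]='s', prepend. Next row=LF[6]=11
  step 14: row=11, L[11]='p', prepend. Next row=LF[11]=8
Reversed output: psnttrnomnqmm$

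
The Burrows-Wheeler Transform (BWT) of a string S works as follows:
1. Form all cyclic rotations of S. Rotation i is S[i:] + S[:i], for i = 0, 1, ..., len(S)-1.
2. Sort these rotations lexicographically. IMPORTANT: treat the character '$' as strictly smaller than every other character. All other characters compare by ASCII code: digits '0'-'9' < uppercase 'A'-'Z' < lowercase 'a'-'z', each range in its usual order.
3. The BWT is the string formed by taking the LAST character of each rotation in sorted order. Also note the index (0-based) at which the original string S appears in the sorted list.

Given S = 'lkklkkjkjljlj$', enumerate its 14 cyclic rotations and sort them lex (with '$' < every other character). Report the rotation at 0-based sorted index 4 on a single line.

All 14 rotations (rotation i = S[i:]+S[:i]):
  rot[0] = lkklkkjkjljlj$
  rot[1] = kklkkjkjljlj$l
  rot[2] = klkkjkjljlj$lk
  rot[3] = lkkjkjljlj$lkk
  rot[4] = kkjkjljlj$lkkl
  rot[5] = kjkjljlj$lkklk
  rot[6] = jkjljlj$lkklkk
  rot[7] = kjljlj$lkklkkj
  rot[8] = jljlj$lkklkkjk
  rot[9] = ljlj$lkklkkjkj
  rot[10] = jlj$lkklkkjkjl
  rot[11] = lj$lkklkkjkjlj
  rot[12] = j$lkklkkjkjljl
  rot[13] = $lkklkkjkjljlj
Sorted (with $ < everything):
  sorted[0] = $lkklkkjkjljlj
  sorted[1] = j$lkklkkjkjljl
  sorted[2] = jkjljlj$lkklkk
  sorted[3] = jlj$lkklkkjkjl
  sorted[4] = jljlj$lkklkkjk
  sorted[5] = kjkjljlj$lkklk
  sorted[6] = kjljlj$lkklkkj
  sorted[7] = kkjkjljlj$lkkl
  sorted[8] = kklkkjkjljlj$l
  sorted[9] = klkkjkjljlj$lk
  sorted[10] = lj$lkklkkjkjlj
  sorted[11] = ljlj$lkklkkjkj
  sorted[12] = lkkjkjljlj$lkk
  sorted[13] = lkklkkjkjljlj$
sorted[4] = jljlj$lkklkkjk

Answer: jljlj$lkklkkjk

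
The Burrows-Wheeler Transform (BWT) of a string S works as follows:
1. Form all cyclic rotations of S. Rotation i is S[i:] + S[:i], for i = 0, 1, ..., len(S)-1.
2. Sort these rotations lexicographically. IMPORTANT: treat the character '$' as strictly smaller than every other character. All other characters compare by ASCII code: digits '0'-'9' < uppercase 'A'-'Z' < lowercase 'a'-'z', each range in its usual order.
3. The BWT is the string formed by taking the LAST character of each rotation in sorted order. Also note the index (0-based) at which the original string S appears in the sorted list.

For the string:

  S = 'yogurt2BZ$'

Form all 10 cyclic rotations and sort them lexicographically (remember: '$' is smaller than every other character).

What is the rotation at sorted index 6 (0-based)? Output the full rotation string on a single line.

All 10 rotations (rotation i = S[i:]+S[:i]):
  rot[0] = yogurt2BZ$
  rot[1] = ogurt2BZ$y
  rot[2] = gurt2BZ$yo
  rot[3] = urt2BZ$yog
  rot[4] = rt2BZ$yogu
  rot[5] = t2BZ$yogur
  rot[6] = 2BZ$yogurt
  rot[7] = BZ$yogurt2
  rot[8] = Z$yogurt2B
  rot[9] = $yogurt2BZ
Sorted (with $ < everything):
  sorted[0] = $yogurt2BZ
  sorted[1] = 2BZ$yogurt
  sorted[2] = BZ$yogurt2
  sorted[3] = Z$yogurt2B
  sorted[4] = gurt2BZ$yo
  sorted[5] = ogurt2BZ$y
  sorted[6] = rt2BZ$yogu
  sorted[7] = t2BZ$yogur
  sorted[8] = urt2BZ$yog
  sorted[9] = yogurt2BZ$
sorted[6] = rt2BZ$yogu

Answer: rt2BZ$yogu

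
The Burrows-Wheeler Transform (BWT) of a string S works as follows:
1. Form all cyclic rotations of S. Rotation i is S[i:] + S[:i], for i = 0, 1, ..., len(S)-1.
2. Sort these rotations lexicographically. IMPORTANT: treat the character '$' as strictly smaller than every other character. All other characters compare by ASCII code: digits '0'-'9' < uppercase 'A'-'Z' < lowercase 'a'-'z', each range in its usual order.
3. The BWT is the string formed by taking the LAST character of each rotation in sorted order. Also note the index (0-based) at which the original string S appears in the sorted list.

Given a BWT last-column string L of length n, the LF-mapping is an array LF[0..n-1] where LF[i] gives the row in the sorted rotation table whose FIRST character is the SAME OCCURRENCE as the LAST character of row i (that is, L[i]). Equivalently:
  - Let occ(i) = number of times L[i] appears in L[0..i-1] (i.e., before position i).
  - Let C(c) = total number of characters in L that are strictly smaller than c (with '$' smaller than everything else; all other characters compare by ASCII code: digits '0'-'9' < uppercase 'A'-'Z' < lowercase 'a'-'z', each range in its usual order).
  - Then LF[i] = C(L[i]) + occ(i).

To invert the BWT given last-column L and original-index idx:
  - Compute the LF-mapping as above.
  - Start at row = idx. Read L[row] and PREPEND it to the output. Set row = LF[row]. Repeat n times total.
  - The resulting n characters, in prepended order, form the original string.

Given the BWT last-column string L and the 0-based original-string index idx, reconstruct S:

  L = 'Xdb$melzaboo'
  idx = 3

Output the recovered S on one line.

LF mapping: 1 5 3 0 8 6 7 11 2 4 9 10
Walk LF starting at row 3, prepending L[row]:
  step 1: row=3, L[3]='$', prepend. Next row=LF[3]=0
  step 2: row=0, L[0]='X', prepend. Next row=LF[0]=1
  step 3: row=1, L[1]='d', prepend. Next row=LF[1]=5
  step 4: row=5, L[5]='e', prepend. Next row=LF[5]=6
  step 5: row=6, L[6]='l', prepend. Next row=LF[6]=7
  step 6: row=7, L[7]='z', prepend. Next row=LF[7]=11
  step 7: row=11, L[11]='o', prepend. Next row=LF[11]=10
  step 8: row=10, L[10]='o', prepend. Next row=LF[10]=9
  step 9: row=9, L[9]='b', prepend. Next row=LF[9]=4
  step 10: row=4, L[4]='m', prepend. Next row=LF[4]=8
  step 11: row=8, L[8]='a', prepend. Next row=LF[8]=2
  step 12: row=2, L[2]='b', prepend. Next row=LF[2]=3
Reversed output: bamboozledX$

Answer: bamboozledX$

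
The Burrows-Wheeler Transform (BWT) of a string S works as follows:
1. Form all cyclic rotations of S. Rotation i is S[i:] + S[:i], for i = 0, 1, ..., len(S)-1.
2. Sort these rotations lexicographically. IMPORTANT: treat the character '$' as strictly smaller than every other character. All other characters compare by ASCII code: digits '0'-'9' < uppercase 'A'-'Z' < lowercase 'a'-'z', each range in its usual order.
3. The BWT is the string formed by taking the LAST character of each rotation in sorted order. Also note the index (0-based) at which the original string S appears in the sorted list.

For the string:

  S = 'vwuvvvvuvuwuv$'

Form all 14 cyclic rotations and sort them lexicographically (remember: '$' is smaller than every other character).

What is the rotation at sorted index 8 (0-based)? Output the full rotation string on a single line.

Answer: vvuvuwuv$vwuvv

Derivation:
All 14 rotations (rotation i = S[i:]+S[:i]):
  rot[0] = vwuvvvvuvuwuv$
  rot[1] = wuvvvvuvuwuv$v
  rot[2] = uvvvvuvuwuv$vw
  rot[3] = vvvvuvuwuv$vwu
  rot[4] = vvvuvuwuv$vwuv
  rot[5] = vvuvuwuv$vwuvv
  rot[6] = vuvuwuv$vwuvvv
  rot[7] = uvuwuv$vwuvvvv
  rot[8] = vuwuv$vwuvvvvu
  rot[9] = uwuv$vwuvvvvuv
  rot[10] = wuv$vwuvvvvuvu
  rot[11] = uv$vwuvvvvuvuw
  rot[12] = v$vwuvvvvuvuwu
  rot[13] = $vwuvvvvuvuwuv
Sorted (with $ < everything):
  sorted[0] = $vwuvvvvuvuwuv
  sorted[1] = uv$vwuvvvvuvuw
  sorted[2] = uvuwuv$vwuvvvv
  sorted[3] = uvvvvuvuwuv$vw
  sorted[4] = uwuv$vwuvvvvuv
  sorted[5] = v$vwuvvvvuvuwu
  sorted[6] = vuvuwuv$vwuvvv
  sorted[7] = vuwuv$vwuvvvvu
  sorted[8] = vvuvuwuv$vwuvv
  sorted[9] = vvvuvuwuv$vwuv
  sorted[10] = vvvvuvuwuv$vwu
  sorted[11] = vwuvvvvuvuwuv$
  sorted[12] = wuv$vwuvvvvuvu
  sorted[13] = wuvvvvuvuwuv$v
sorted[8] = vvuvuwuv$vwuvv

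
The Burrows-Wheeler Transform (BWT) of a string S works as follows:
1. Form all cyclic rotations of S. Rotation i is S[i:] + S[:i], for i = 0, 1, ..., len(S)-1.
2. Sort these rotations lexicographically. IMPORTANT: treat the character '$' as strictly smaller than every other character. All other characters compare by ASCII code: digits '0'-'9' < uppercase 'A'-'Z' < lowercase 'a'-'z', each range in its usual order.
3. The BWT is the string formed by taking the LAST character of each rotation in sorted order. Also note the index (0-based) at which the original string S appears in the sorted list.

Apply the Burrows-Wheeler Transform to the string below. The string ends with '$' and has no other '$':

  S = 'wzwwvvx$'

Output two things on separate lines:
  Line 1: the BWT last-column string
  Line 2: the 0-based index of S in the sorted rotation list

Answer: xwvwz$vw
5

Derivation:
All 8 rotations (rotation i = S[i:]+S[:i]):
  rot[0] = wzwwvvx$
  rot[1] = zwwvvx$w
  rot[2] = wwvvx$wz
  rot[3] = wvvx$wzw
  rot[4] = vvx$wzww
  rot[5] = vx$wzwwv
  rot[6] = x$wzwwvv
  rot[7] = $wzwwvvx
Sorted (with $ < everything):
  sorted[0] = $wzwwvvx  (last char: 'x')
  sorted[1] = vvx$wzww  (last char: 'w')
  sorted[2] = vx$wzwwv  (last char: 'v')
  sorted[3] = wvvx$wzw  (last char: 'w')
  sorted[4] = wwvvx$wz  (last char: 'z')
  sorted[5] = wzwwvvx$  (last char: '$')
  sorted[6] = x$wzwwvv  (last char: 'v')
  sorted[7] = zwwvvx$w  (last char: 'w')
Last column: xwvwz$vw
Original string S is at sorted index 5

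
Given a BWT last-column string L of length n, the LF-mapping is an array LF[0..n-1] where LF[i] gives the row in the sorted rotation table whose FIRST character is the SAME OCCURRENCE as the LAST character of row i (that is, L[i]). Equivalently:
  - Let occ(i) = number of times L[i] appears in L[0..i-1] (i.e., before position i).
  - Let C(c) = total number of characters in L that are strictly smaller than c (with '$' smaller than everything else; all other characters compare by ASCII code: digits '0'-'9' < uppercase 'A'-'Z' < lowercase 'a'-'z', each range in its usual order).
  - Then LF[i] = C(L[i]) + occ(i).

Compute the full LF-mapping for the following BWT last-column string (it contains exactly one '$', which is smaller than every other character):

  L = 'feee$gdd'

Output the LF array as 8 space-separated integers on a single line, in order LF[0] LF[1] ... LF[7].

Answer: 6 3 4 5 0 7 1 2

Derivation:
Char counts: '$':1, 'd':2, 'e':3, 'f':1, 'g':1
C (first-col start): C('$')=0, C('d')=1, C('e')=3, C('f')=6, C('g')=7
L[0]='f': occ=0, LF[0]=C('f')+0=6+0=6
L[1]='e': occ=0, LF[1]=C('e')+0=3+0=3
L[2]='e': occ=1, LF[2]=C('e')+1=3+1=4
L[3]='e': occ=2, LF[3]=C('e')+2=3+2=5
L[4]='$': occ=0, LF[4]=C('$')+0=0+0=0
L[5]='g': occ=0, LF[5]=C('g')+0=7+0=7
L[6]='d': occ=0, LF[6]=C('d')+0=1+0=1
L[7]='d': occ=1, LF[7]=C('d')+1=1+1=2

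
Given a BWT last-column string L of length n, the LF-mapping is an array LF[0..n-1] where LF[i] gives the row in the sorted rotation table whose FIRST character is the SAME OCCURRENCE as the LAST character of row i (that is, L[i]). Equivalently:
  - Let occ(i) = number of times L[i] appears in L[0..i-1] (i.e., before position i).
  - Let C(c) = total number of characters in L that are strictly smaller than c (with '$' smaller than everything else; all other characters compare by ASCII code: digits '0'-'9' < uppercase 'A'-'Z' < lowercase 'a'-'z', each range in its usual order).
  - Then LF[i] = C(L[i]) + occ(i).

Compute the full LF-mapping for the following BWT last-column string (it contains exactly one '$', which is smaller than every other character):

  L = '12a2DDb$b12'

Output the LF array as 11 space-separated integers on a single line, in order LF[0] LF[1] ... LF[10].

Answer: 1 3 8 4 6 7 9 0 10 2 5

Derivation:
Char counts: '$':1, '1':2, '2':3, 'D':2, 'a':1, 'b':2
C (first-col start): C('$')=0, C('1')=1, C('2')=3, C('D')=6, C('a')=8, C('b')=9
L[0]='1': occ=0, LF[0]=C('1')+0=1+0=1
L[1]='2': occ=0, LF[1]=C('2')+0=3+0=3
L[2]='a': occ=0, LF[2]=C('a')+0=8+0=8
L[3]='2': occ=1, LF[3]=C('2')+1=3+1=4
L[4]='D': occ=0, LF[4]=C('D')+0=6+0=6
L[5]='D': occ=1, LF[5]=C('D')+1=6+1=7
L[6]='b': occ=0, LF[6]=C('b')+0=9+0=9
L[7]='$': occ=0, LF[7]=C('$')+0=0+0=0
L[8]='b': occ=1, LF[8]=C('b')+1=9+1=10
L[9]='1': occ=1, LF[9]=C('1')+1=1+1=2
L[10]='2': occ=2, LF[10]=C('2')+2=3+2=5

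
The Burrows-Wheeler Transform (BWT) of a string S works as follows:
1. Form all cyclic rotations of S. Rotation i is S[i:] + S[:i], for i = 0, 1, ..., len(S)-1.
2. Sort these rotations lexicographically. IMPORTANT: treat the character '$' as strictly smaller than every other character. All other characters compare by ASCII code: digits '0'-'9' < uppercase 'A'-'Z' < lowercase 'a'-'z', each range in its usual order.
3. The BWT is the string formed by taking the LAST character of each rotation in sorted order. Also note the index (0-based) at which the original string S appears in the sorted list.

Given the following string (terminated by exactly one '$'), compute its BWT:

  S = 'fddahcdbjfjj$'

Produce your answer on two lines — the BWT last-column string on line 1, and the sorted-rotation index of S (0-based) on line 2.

Answer: jddhdcf$jajbf
7

Derivation:
All 13 rotations (rotation i = S[i:]+S[:i]):
  rot[0] = fddahcdbjfjj$
  rot[1] = ddahcdbjfjj$f
  rot[2] = dahcdbjfjj$fd
  rot[3] = ahcdbjfjj$fdd
  rot[4] = hcdbjfjj$fdda
  rot[5] = cdbjfjj$fddah
  rot[6] = dbjfjj$fddahc
  rot[7] = bjfjj$fddahcd
  rot[8] = jfjj$fddahcdb
  rot[9] = fjj$fddahcdbj
  rot[10] = jj$fddahcdbjf
  rot[11] = j$fddahcdbjfj
  rot[12] = $fddahcdbjfjj
Sorted (with $ < everything):
  sorted[0] = $fddahcdbjfjj  (last char: 'j')
  sorted[1] = ahcdbjfjj$fdd  (last char: 'd')
  sorted[2] = bjfjj$fddahcd  (last char: 'd')
  sorted[3] = cdbjfjj$fddah  (last char: 'h')
  sorted[4] = dahcdbjfjj$fd  (last char: 'd')
  sorted[5] = dbjfjj$fddahc  (last char: 'c')
  sorted[6] = ddahcdbjfjj$f  (last char: 'f')
  sorted[7] = fddahcdbjfjj$  (last char: '$')
  sorted[8] = fjj$fddahcdbj  (last char: 'j')
  sorted[9] = hcdbjfjj$fdda  (last char: 'a')
  sorted[10] = j$fddahcdbjfj  (last char: 'j')
  sorted[11] = jfjj$fddahcdb  (last char: 'b')
  sorted[12] = jj$fddahcdbjf  (last char: 'f')
Last column: jddhdcf$jajbf
Original string S is at sorted index 7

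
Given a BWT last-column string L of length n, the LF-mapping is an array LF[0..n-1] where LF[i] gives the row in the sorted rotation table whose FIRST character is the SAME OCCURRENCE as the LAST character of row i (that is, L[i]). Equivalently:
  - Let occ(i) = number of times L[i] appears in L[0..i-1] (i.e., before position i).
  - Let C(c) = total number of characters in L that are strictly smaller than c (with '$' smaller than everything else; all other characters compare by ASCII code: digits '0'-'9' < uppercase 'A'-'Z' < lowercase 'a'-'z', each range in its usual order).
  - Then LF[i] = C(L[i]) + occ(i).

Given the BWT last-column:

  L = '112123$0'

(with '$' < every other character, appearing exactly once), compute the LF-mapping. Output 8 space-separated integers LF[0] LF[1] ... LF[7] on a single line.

Char counts: '$':1, '0':1, '1':3, '2':2, '3':1
C (first-col start): C('$')=0, C('0')=1, C('1')=2, C('2')=5, C('3')=7
L[0]='1': occ=0, LF[0]=C('1')+0=2+0=2
L[1]='1': occ=1, LF[1]=C('1')+1=2+1=3
L[2]='2': occ=0, LF[2]=C('2')+0=5+0=5
L[3]='1': occ=2, LF[3]=C('1')+2=2+2=4
L[4]='2': occ=1, LF[4]=C('2')+1=5+1=6
L[5]='3': occ=0, LF[5]=C('3')+0=7+0=7
L[6]='$': occ=0, LF[6]=C('$')+0=0+0=0
L[7]='0': occ=0, LF[7]=C('0')+0=1+0=1

Answer: 2 3 5 4 6 7 0 1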